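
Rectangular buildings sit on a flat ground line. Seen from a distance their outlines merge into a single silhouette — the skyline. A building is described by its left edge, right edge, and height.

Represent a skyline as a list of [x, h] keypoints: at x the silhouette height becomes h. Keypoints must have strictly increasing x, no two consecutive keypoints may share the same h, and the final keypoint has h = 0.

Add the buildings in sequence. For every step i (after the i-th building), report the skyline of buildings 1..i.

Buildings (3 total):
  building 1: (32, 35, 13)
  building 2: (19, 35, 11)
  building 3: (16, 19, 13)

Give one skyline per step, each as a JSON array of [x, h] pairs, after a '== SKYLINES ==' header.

== SKYLINES ==
[[32,13],[35,0]]
[[19,11],[32,13],[35,0]]
[[16,13],[19,11],[32,13],[35,0]]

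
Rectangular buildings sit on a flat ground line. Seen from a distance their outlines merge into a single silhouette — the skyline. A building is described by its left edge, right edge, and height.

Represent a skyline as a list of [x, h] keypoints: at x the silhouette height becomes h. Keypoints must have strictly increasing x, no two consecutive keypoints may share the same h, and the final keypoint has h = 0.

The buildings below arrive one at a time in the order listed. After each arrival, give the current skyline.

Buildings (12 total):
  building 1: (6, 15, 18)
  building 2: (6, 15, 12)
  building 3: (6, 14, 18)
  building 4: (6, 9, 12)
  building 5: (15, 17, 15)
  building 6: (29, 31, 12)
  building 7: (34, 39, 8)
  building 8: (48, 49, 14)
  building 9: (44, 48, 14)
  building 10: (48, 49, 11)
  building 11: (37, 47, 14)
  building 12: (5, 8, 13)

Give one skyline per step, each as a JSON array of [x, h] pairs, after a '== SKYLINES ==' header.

== SKYLINES ==
[[6,18],[15,0]]
[[6,18],[15,0]]
[[6,18],[15,0]]
[[6,18],[15,0]]
[[6,18],[15,15],[17,0]]
[[6,18],[15,15],[17,0],[29,12],[31,0]]
[[6,18],[15,15],[17,0],[29,12],[31,0],[34,8],[39,0]]
[[6,18],[15,15],[17,0],[29,12],[31,0],[34,8],[39,0],[48,14],[49,0]]
[[6,18],[15,15],[17,0],[29,12],[31,0],[34,8],[39,0],[44,14],[49,0]]
[[6,18],[15,15],[17,0],[29,12],[31,0],[34,8],[39,0],[44,14],[49,0]]
[[6,18],[15,15],[17,0],[29,12],[31,0],[34,8],[37,14],[49,0]]
[[5,13],[6,18],[15,15],[17,0],[29,12],[31,0],[34,8],[37,14],[49,0]]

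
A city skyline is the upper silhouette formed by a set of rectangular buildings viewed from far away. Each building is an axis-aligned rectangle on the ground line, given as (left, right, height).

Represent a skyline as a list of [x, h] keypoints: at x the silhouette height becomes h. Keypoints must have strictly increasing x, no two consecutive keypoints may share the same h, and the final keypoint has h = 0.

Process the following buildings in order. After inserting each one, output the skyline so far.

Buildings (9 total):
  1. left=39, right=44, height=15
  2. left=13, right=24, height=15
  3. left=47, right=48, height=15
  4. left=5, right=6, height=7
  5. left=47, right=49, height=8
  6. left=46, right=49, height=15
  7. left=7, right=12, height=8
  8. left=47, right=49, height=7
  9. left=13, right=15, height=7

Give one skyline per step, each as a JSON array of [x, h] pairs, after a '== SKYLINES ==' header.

== SKYLINES ==
[[39,15],[44,0]]
[[13,15],[24,0],[39,15],[44,0]]
[[13,15],[24,0],[39,15],[44,0],[47,15],[48,0]]
[[5,7],[6,0],[13,15],[24,0],[39,15],[44,0],[47,15],[48,0]]
[[5,7],[6,0],[13,15],[24,0],[39,15],[44,0],[47,15],[48,8],[49,0]]
[[5,7],[6,0],[13,15],[24,0],[39,15],[44,0],[46,15],[49,0]]
[[5,7],[6,0],[7,8],[12,0],[13,15],[24,0],[39,15],[44,0],[46,15],[49,0]]
[[5,7],[6,0],[7,8],[12,0],[13,15],[24,0],[39,15],[44,0],[46,15],[49,0]]
[[5,7],[6,0],[7,8],[12,0],[13,15],[24,0],[39,15],[44,0],[46,15],[49,0]]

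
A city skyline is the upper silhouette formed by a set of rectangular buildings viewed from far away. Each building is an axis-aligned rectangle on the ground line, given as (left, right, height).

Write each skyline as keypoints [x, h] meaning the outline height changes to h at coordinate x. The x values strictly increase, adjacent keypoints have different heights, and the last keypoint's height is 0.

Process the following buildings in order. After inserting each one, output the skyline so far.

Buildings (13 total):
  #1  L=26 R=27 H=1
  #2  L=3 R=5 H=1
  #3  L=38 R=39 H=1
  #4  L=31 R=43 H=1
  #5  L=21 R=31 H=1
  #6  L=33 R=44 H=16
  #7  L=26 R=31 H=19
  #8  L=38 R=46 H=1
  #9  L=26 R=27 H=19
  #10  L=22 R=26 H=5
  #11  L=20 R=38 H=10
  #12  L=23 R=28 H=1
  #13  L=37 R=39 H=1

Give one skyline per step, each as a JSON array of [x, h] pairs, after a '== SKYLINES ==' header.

== SKYLINES ==
[[26,1],[27,0]]
[[3,1],[5,0],[26,1],[27,0]]
[[3,1],[5,0],[26,1],[27,0],[38,1],[39,0]]
[[3,1],[5,0],[26,1],[27,0],[31,1],[43,0]]
[[3,1],[5,0],[21,1],[43,0]]
[[3,1],[5,0],[21,1],[33,16],[44,0]]
[[3,1],[5,0],[21,1],[26,19],[31,1],[33,16],[44,0]]
[[3,1],[5,0],[21,1],[26,19],[31,1],[33,16],[44,1],[46,0]]
[[3,1],[5,0],[21,1],[26,19],[31,1],[33,16],[44,1],[46,0]]
[[3,1],[5,0],[21,1],[22,5],[26,19],[31,1],[33,16],[44,1],[46,0]]
[[3,1],[5,0],[20,10],[26,19],[31,10],[33,16],[44,1],[46,0]]
[[3,1],[5,0],[20,10],[26,19],[31,10],[33,16],[44,1],[46,0]]
[[3,1],[5,0],[20,10],[26,19],[31,10],[33,16],[44,1],[46,0]]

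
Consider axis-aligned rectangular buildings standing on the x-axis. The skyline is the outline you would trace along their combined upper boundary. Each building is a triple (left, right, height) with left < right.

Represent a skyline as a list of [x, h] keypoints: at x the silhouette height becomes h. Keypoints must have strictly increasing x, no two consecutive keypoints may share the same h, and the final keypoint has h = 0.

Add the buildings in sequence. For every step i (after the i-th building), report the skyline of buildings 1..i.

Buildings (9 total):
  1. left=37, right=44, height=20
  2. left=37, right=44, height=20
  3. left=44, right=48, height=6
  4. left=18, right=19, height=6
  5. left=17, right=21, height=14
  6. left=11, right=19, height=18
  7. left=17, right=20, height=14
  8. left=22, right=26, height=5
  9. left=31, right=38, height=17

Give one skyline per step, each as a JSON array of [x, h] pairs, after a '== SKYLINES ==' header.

== SKYLINES ==
[[37,20],[44,0]]
[[37,20],[44,0]]
[[37,20],[44,6],[48,0]]
[[18,6],[19,0],[37,20],[44,6],[48,0]]
[[17,14],[21,0],[37,20],[44,6],[48,0]]
[[11,18],[19,14],[21,0],[37,20],[44,6],[48,0]]
[[11,18],[19,14],[21,0],[37,20],[44,6],[48,0]]
[[11,18],[19,14],[21,0],[22,5],[26,0],[37,20],[44,6],[48,0]]
[[11,18],[19,14],[21,0],[22,5],[26,0],[31,17],[37,20],[44,6],[48,0]]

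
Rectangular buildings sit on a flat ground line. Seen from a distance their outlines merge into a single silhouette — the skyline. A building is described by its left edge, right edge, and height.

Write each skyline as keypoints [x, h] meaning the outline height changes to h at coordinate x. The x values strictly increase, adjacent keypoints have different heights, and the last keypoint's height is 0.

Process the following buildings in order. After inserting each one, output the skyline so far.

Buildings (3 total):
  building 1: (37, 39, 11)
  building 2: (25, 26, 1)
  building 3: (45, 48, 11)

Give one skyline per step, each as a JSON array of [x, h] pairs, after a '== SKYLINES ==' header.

== SKYLINES ==
[[37,11],[39,0]]
[[25,1],[26,0],[37,11],[39,0]]
[[25,1],[26,0],[37,11],[39,0],[45,11],[48,0]]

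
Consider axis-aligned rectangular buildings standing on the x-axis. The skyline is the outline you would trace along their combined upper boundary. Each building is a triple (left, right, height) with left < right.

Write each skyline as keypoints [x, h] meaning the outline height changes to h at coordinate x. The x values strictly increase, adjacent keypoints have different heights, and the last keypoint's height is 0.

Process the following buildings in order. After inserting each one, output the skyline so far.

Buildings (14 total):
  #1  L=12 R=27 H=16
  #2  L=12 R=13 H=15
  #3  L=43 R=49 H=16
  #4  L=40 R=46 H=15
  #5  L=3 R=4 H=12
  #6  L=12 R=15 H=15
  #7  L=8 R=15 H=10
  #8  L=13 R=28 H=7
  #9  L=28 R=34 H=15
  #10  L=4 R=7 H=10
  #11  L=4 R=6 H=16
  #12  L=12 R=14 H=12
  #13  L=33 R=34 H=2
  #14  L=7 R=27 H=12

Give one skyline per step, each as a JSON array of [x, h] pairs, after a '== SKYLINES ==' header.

== SKYLINES ==
[[12,16],[27,0]]
[[12,16],[27,0]]
[[12,16],[27,0],[43,16],[49,0]]
[[12,16],[27,0],[40,15],[43,16],[49,0]]
[[3,12],[4,0],[12,16],[27,0],[40,15],[43,16],[49,0]]
[[3,12],[4,0],[12,16],[27,0],[40,15],[43,16],[49,0]]
[[3,12],[4,0],[8,10],[12,16],[27,0],[40,15],[43,16],[49,0]]
[[3,12],[4,0],[8,10],[12,16],[27,7],[28,0],[40,15],[43,16],[49,0]]
[[3,12],[4,0],[8,10],[12,16],[27,7],[28,15],[34,0],[40,15],[43,16],[49,0]]
[[3,12],[4,10],[7,0],[8,10],[12,16],[27,7],[28,15],[34,0],[40,15],[43,16],[49,0]]
[[3,12],[4,16],[6,10],[7,0],[8,10],[12,16],[27,7],[28,15],[34,0],[40,15],[43,16],[49,0]]
[[3,12],[4,16],[6,10],[7,0],[8,10],[12,16],[27,7],[28,15],[34,0],[40,15],[43,16],[49,0]]
[[3,12],[4,16],[6,10],[7,0],[8,10],[12,16],[27,7],[28,15],[34,0],[40,15],[43,16],[49,0]]
[[3,12],[4,16],[6,10],[7,12],[12,16],[27,7],[28,15],[34,0],[40,15],[43,16],[49,0]]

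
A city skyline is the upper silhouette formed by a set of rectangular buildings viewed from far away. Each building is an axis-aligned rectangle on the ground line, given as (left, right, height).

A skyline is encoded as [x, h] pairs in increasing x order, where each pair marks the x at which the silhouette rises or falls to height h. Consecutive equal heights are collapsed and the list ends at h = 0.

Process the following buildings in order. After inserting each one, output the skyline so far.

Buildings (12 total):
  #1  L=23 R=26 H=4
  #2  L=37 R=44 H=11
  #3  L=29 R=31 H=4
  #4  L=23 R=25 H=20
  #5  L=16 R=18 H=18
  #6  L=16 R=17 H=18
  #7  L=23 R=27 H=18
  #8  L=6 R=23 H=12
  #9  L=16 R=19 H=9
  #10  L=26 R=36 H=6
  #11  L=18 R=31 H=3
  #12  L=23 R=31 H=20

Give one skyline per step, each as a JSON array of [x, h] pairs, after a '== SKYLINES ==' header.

== SKYLINES ==
[[23,4],[26,0]]
[[23,4],[26,0],[37,11],[44,0]]
[[23,4],[26,0],[29,4],[31,0],[37,11],[44,0]]
[[23,20],[25,4],[26,0],[29,4],[31,0],[37,11],[44,0]]
[[16,18],[18,0],[23,20],[25,4],[26,0],[29,4],[31,0],[37,11],[44,0]]
[[16,18],[18,0],[23,20],[25,4],[26,0],[29,4],[31,0],[37,11],[44,0]]
[[16,18],[18,0],[23,20],[25,18],[27,0],[29,4],[31,0],[37,11],[44,0]]
[[6,12],[16,18],[18,12],[23,20],[25,18],[27,0],[29,4],[31,0],[37,11],[44,0]]
[[6,12],[16,18],[18,12],[23,20],[25,18],[27,0],[29,4],[31,0],[37,11],[44,0]]
[[6,12],[16,18],[18,12],[23,20],[25,18],[27,6],[36,0],[37,11],[44,0]]
[[6,12],[16,18],[18,12],[23,20],[25,18],[27,6],[36,0],[37,11],[44,0]]
[[6,12],[16,18],[18,12],[23,20],[31,6],[36,0],[37,11],[44,0]]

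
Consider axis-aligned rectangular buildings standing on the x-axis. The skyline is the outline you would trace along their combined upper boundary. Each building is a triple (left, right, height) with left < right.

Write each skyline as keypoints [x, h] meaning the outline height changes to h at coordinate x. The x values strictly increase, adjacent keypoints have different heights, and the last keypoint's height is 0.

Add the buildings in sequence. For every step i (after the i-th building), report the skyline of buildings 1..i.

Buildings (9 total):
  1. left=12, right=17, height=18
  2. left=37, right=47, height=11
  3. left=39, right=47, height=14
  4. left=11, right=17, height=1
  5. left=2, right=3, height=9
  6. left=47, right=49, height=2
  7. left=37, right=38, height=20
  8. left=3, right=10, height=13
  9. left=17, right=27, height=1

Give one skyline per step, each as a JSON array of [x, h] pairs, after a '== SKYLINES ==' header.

== SKYLINES ==
[[12,18],[17,0]]
[[12,18],[17,0],[37,11],[47,0]]
[[12,18],[17,0],[37,11],[39,14],[47,0]]
[[11,1],[12,18],[17,0],[37,11],[39,14],[47,0]]
[[2,9],[3,0],[11,1],[12,18],[17,0],[37,11],[39,14],[47,0]]
[[2,9],[3,0],[11,1],[12,18],[17,0],[37,11],[39,14],[47,2],[49,0]]
[[2,9],[3,0],[11,1],[12,18],[17,0],[37,20],[38,11],[39,14],[47,2],[49,0]]
[[2,9],[3,13],[10,0],[11,1],[12,18],[17,0],[37,20],[38,11],[39,14],[47,2],[49,0]]
[[2,9],[3,13],[10,0],[11,1],[12,18],[17,1],[27,0],[37,20],[38,11],[39,14],[47,2],[49,0]]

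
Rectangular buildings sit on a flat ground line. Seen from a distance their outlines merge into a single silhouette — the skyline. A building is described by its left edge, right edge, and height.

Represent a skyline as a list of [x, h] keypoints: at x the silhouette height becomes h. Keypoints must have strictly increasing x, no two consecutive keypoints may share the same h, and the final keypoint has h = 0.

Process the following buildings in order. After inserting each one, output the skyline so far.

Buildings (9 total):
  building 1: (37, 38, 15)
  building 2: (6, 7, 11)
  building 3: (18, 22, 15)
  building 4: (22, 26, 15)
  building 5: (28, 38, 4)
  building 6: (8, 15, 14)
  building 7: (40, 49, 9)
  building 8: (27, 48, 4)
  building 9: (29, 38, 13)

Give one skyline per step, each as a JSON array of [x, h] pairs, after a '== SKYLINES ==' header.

== SKYLINES ==
[[37,15],[38,0]]
[[6,11],[7,0],[37,15],[38,0]]
[[6,11],[7,0],[18,15],[22,0],[37,15],[38,0]]
[[6,11],[7,0],[18,15],[26,0],[37,15],[38,0]]
[[6,11],[7,0],[18,15],[26,0],[28,4],[37,15],[38,0]]
[[6,11],[7,0],[8,14],[15,0],[18,15],[26,0],[28,4],[37,15],[38,0]]
[[6,11],[7,0],[8,14],[15,0],[18,15],[26,0],[28,4],[37,15],[38,0],[40,9],[49,0]]
[[6,11],[7,0],[8,14],[15,0],[18,15],[26,0],[27,4],[37,15],[38,4],[40,9],[49,0]]
[[6,11],[7,0],[8,14],[15,0],[18,15],[26,0],[27,4],[29,13],[37,15],[38,4],[40,9],[49,0]]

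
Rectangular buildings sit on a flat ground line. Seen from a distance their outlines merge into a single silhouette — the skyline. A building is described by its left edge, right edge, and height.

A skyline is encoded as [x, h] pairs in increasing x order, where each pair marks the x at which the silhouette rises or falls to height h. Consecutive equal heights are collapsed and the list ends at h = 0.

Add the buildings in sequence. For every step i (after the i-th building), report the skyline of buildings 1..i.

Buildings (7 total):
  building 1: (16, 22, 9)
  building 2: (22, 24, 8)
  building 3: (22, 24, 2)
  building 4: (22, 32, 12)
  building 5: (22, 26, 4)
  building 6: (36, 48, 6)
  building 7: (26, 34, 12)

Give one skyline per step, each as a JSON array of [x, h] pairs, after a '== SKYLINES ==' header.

== SKYLINES ==
[[16,9],[22,0]]
[[16,9],[22,8],[24,0]]
[[16,9],[22,8],[24,0]]
[[16,9],[22,12],[32,0]]
[[16,9],[22,12],[32,0]]
[[16,9],[22,12],[32,0],[36,6],[48,0]]
[[16,9],[22,12],[34,0],[36,6],[48,0]]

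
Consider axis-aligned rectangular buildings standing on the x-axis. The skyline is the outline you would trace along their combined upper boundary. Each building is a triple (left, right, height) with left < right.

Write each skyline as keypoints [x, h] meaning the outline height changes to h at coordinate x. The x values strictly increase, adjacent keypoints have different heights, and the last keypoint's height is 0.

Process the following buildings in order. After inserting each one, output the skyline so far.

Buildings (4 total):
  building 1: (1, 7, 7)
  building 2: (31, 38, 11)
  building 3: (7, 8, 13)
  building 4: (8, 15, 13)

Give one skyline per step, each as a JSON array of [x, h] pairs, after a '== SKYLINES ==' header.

== SKYLINES ==
[[1,7],[7,0]]
[[1,7],[7,0],[31,11],[38,0]]
[[1,7],[7,13],[8,0],[31,11],[38,0]]
[[1,7],[7,13],[15,0],[31,11],[38,0]]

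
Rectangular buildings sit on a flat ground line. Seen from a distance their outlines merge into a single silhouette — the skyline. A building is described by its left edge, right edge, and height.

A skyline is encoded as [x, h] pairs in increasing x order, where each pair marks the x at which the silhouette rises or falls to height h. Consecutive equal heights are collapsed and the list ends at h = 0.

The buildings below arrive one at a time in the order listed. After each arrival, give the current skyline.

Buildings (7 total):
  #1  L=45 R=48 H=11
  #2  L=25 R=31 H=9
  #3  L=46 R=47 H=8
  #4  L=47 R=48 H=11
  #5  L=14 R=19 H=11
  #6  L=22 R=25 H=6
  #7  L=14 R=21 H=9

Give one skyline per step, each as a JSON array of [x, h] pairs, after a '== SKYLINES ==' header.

== SKYLINES ==
[[45,11],[48,0]]
[[25,9],[31,0],[45,11],[48,0]]
[[25,9],[31,0],[45,11],[48,0]]
[[25,9],[31,0],[45,11],[48,0]]
[[14,11],[19,0],[25,9],[31,0],[45,11],[48,0]]
[[14,11],[19,0],[22,6],[25,9],[31,0],[45,11],[48,0]]
[[14,11],[19,9],[21,0],[22,6],[25,9],[31,0],[45,11],[48,0]]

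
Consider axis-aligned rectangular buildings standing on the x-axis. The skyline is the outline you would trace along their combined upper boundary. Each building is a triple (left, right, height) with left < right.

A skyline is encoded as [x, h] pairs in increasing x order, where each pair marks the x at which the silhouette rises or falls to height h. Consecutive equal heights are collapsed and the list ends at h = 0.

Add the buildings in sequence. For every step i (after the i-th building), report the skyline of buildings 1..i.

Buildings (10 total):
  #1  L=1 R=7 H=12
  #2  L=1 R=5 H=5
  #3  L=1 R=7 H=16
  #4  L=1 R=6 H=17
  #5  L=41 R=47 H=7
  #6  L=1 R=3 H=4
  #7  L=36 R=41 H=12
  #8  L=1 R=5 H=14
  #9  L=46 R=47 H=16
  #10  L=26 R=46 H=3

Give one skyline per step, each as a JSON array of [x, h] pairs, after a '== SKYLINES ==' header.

== SKYLINES ==
[[1,12],[7,0]]
[[1,12],[7,0]]
[[1,16],[7,0]]
[[1,17],[6,16],[7,0]]
[[1,17],[6,16],[7,0],[41,7],[47,0]]
[[1,17],[6,16],[7,0],[41,7],[47,0]]
[[1,17],[6,16],[7,0],[36,12],[41,7],[47,0]]
[[1,17],[6,16],[7,0],[36,12],[41,7],[47,0]]
[[1,17],[6,16],[7,0],[36,12],[41,7],[46,16],[47,0]]
[[1,17],[6,16],[7,0],[26,3],[36,12],[41,7],[46,16],[47,0]]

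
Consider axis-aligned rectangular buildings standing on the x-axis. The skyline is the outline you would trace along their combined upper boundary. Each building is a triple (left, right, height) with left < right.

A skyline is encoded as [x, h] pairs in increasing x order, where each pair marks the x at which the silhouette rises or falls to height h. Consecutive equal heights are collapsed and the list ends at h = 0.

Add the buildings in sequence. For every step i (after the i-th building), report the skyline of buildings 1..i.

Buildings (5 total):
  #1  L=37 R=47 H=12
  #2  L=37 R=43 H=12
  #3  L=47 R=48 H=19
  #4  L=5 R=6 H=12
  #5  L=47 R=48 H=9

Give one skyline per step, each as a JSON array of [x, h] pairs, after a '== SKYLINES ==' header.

== SKYLINES ==
[[37,12],[47,0]]
[[37,12],[47,0]]
[[37,12],[47,19],[48,0]]
[[5,12],[6,0],[37,12],[47,19],[48,0]]
[[5,12],[6,0],[37,12],[47,19],[48,0]]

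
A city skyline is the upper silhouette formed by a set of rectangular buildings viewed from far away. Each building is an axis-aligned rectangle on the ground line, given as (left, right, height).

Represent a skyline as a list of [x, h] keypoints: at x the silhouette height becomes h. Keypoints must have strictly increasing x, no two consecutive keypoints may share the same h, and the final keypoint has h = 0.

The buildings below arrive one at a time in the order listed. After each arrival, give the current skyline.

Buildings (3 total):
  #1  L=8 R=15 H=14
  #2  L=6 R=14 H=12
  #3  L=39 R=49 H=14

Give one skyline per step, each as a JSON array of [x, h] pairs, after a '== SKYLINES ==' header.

== SKYLINES ==
[[8,14],[15,0]]
[[6,12],[8,14],[15,0]]
[[6,12],[8,14],[15,0],[39,14],[49,0]]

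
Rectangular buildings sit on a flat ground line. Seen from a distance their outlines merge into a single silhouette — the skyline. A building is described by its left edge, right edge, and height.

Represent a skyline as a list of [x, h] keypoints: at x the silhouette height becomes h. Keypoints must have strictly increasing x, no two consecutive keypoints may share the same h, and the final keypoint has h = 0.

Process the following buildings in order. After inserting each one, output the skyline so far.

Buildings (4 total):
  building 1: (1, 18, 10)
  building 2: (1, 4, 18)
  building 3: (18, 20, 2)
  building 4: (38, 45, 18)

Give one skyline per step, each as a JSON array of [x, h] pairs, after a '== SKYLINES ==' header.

== SKYLINES ==
[[1,10],[18,0]]
[[1,18],[4,10],[18,0]]
[[1,18],[4,10],[18,2],[20,0]]
[[1,18],[4,10],[18,2],[20,0],[38,18],[45,0]]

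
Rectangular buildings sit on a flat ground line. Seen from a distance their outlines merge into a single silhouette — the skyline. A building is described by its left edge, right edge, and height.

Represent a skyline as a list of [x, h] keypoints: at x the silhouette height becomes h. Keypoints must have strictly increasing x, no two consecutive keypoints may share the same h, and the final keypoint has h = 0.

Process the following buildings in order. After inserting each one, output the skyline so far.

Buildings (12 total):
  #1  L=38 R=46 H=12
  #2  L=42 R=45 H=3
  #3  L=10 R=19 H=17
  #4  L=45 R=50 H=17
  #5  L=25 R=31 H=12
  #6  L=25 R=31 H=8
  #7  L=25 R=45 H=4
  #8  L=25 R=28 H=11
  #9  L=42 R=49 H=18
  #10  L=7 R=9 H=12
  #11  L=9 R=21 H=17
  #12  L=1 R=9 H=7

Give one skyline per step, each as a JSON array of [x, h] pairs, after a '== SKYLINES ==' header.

== SKYLINES ==
[[38,12],[46,0]]
[[38,12],[46,0]]
[[10,17],[19,0],[38,12],[46,0]]
[[10,17],[19,0],[38,12],[45,17],[50,0]]
[[10,17],[19,0],[25,12],[31,0],[38,12],[45,17],[50,0]]
[[10,17],[19,0],[25,12],[31,0],[38,12],[45,17],[50,0]]
[[10,17],[19,0],[25,12],[31,4],[38,12],[45,17],[50,0]]
[[10,17],[19,0],[25,12],[31,4],[38,12],[45,17],[50,0]]
[[10,17],[19,0],[25,12],[31,4],[38,12],[42,18],[49,17],[50,0]]
[[7,12],[9,0],[10,17],[19,0],[25,12],[31,4],[38,12],[42,18],[49,17],[50,0]]
[[7,12],[9,17],[21,0],[25,12],[31,4],[38,12],[42,18],[49,17],[50,0]]
[[1,7],[7,12],[9,17],[21,0],[25,12],[31,4],[38,12],[42,18],[49,17],[50,0]]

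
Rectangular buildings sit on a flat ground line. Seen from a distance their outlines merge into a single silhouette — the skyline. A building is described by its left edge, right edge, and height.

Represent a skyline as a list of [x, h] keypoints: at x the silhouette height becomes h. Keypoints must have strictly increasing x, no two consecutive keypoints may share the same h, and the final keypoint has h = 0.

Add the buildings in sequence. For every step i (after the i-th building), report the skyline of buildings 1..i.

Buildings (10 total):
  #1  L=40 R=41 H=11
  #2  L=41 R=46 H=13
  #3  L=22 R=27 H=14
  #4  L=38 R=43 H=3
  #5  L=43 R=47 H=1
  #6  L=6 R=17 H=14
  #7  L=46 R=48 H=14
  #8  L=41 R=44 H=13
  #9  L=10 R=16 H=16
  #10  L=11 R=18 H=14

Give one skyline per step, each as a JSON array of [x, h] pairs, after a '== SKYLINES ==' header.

== SKYLINES ==
[[40,11],[41,0]]
[[40,11],[41,13],[46,0]]
[[22,14],[27,0],[40,11],[41,13],[46,0]]
[[22,14],[27,0],[38,3],[40,11],[41,13],[46,0]]
[[22,14],[27,0],[38,3],[40,11],[41,13],[46,1],[47,0]]
[[6,14],[17,0],[22,14],[27,0],[38,3],[40,11],[41,13],[46,1],[47,0]]
[[6,14],[17,0],[22,14],[27,0],[38,3],[40,11],[41,13],[46,14],[48,0]]
[[6,14],[17,0],[22,14],[27,0],[38,3],[40,11],[41,13],[46,14],[48,0]]
[[6,14],[10,16],[16,14],[17,0],[22,14],[27,0],[38,3],[40,11],[41,13],[46,14],[48,0]]
[[6,14],[10,16],[16,14],[18,0],[22,14],[27,0],[38,3],[40,11],[41,13],[46,14],[48,0]]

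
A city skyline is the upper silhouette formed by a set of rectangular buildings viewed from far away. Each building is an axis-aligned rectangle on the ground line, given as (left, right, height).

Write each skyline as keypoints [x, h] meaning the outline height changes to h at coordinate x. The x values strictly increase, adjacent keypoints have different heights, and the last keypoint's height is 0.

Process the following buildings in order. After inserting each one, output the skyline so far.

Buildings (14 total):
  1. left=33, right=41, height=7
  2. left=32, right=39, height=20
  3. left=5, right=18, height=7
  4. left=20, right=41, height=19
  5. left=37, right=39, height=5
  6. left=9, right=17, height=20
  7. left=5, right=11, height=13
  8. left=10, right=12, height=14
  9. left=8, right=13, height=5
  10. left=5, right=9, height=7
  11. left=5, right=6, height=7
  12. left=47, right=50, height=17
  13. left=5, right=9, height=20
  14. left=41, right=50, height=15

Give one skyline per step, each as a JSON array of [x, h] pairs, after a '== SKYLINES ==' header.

== SKYLINES ==
[[33,7],[41,0]]
[[32,20],[39,7],[41,0]]
[[5,7],[18,0],[32,20],[39,7],[41,0]]
[[5,7],[18,0],[20,19],[32,20],[39,19],[41,0]]
[[5,7],[18,0],[20,19],[32,20],[39,19],[41,0]]
[[5,7],[9,20],[17,7],[18,0],[20,19],[32,20],[39,19],[41,0]]
[[5,13],[9,20],[17,7],[18,0],[20,19],[32,20],[39,19],[41,0]]
[[5,13],[9,20],[17,7],[18,0],[20,19],[32,20],[39,19],[41,0]]
[[5,13],[9,20],[17,7],[18,0],[20,19],[32,20],[39,19],[41,0]]
[[5,13],[9,20],[17,7],[18,0],[20,19],[32,20],[39,19],[41,0]]
[[5,13],[9,20],[17,7],[18,0],[20,19],[32,20],[39,19],[41,0]]
[[5,13],[9,20],[17,7],[18,0],[20,19],[32,20],[39,19],[41,0],[47,17],[50,0]]
[[5,20],[17,7],[18,0],[20,19],[32,20],[39,19],[41,0],[47,17],[50,0]]
[[5,20],[17,7],[18,0],[20,19],[32,20],[39,19],[41,15],[47,17],[50,0]]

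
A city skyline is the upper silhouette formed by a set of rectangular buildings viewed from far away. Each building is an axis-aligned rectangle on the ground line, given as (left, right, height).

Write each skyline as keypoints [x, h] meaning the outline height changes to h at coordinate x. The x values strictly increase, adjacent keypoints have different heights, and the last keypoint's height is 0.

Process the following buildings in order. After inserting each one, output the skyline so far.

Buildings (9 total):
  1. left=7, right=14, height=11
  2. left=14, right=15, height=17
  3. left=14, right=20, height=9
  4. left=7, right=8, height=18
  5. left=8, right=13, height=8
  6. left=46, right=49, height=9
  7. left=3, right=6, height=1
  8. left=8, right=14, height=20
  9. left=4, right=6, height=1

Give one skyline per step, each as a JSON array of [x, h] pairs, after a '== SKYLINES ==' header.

== SKYLINES ==
[[7,11],[14,0]]
[[7,11],[14,17],[15,0]]
[[7,11],[14,17],[15,9],[20,0]]
[[7,18],[8,11],[14,17],[15,9],[20,0]]
[[7,18],[8,11],[14,17],[15,9],[20,0]]
[[7,18],[8,11],[14,17],[15,9],[20,0],[46,9],[49,0]]
[[3,1],[6,0],[7,18],[8,11],[14,17],[15,9],[20,0],[46,9],[49,0]]
[[3,1],[6,0],[7,18],[8,20],[14,17],[15,9],[20,0],[46,9],[49,0]]
[[3,1],[6,0],[7,18],[8,20],[14,17],[15,9],[20,0],[46,9],[49,0]]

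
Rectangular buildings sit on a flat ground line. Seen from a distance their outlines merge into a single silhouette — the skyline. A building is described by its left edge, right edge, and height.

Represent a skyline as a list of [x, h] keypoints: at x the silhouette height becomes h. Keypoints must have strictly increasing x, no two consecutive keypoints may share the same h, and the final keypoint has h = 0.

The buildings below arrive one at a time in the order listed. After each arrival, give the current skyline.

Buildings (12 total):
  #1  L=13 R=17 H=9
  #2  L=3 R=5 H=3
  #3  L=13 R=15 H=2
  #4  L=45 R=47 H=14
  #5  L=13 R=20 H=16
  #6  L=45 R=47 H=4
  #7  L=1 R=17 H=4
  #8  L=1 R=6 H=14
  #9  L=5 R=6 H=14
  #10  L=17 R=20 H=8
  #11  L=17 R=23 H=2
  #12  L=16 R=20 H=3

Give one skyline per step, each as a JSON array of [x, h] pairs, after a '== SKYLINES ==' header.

== SKYLINES ==
[[13,9],[17,0]]
[[3,3],[5,0],[13,9],[17,0]]
[[3,3],[5,0],[13,9],[17,0]]
[[3,3],[5,0],[13,9],[17,0],[45,14],[47,0]]
[[3,3],[5,0],[13,16],[20,0],[45,14],[47,0]]
[[3,3],[5,0],[13,16],[20,0],[45,14],[47,0]]
[[1,4],[13,16],[20,0],[45,14],[47,0]]
[[1,14],[6,4],[13,16],[20,0],[45,14],[47,0]]
[[1,14],[6,4],[13,16],[20,0],[45,14],[47,0]]
[[1,14],[6,4],[13,16],[20,0],[45,14],[47,0]]
[[1,14],[6,4],[13,16],[20,2],[23,0],[45,14],[47,0]]
[[1,14],[6,4],[13,16],[20,2],[23,0],[45,14],[47,0]]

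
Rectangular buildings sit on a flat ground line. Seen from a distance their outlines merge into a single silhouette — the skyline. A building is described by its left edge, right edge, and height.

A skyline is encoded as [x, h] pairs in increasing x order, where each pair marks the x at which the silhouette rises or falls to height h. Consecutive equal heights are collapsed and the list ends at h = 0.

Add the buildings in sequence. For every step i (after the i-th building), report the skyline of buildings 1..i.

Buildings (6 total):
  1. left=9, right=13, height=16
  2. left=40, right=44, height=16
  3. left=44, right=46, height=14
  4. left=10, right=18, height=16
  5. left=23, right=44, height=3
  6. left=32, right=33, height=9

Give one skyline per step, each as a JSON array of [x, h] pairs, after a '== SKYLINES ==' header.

== SKYLINES ==
[[9,16],[13,0]]
[[9,16],[13,0],[40,16],[44,0]]
[[9,16],[13,0],[40,16],[44,14],[46,0]]
[[9,16],[18,0],[40,16],[44,14],[46,0]]
[[9,16],[18,0],[23,3],[40,16],[44,14],[46,0]]
[[9,16],[18,0],[23,3],[32,9],[33,3],[40,16],[44,14],[46,0]]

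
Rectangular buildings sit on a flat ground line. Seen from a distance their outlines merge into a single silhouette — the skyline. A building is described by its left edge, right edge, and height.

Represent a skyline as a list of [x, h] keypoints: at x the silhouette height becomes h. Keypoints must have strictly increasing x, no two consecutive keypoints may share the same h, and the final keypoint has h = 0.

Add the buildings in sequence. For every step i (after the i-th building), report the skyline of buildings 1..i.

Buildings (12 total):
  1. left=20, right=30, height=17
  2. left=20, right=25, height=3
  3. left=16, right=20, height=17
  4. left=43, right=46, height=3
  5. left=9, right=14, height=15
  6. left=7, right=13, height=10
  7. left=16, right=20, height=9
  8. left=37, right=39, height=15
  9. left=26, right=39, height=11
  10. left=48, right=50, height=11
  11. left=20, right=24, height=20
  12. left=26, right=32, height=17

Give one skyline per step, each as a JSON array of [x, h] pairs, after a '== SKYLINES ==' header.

== SKYLINES ==
[[20,17],[30,0]]
[[20,17],[30,0]]
[[16,17],[30,0]]
[[16,17],[30,0],[43,3],[46,0]]
[[9,15],[14,0],[16,17],[30,0],[43,3],[46,0]]
[[7,10],[9,15],[14,0],[16,17],[30,0],[43,3],[46,0]]
[[7,10],[9,15],[14,0],[16,17],[30,0],[43,3],[46,0]]
[[7,10],[9,15],[14,0],[16,17],[30,0],[37,15],[39,0],[43,3],[46,0]]
[[7,10],[9,15],[14,0],[16,17],[30,11],[37,15],[39,0],[43,3],[46,0]]
[[7,10],[9,15],[14,0],[16,17],[30,11],[37,15],[39,0],[43,3],[46,0],[48,11],[50,0]]
[[7,10],[9,15],[14,0],[16,17],[20,20],[24,17],[30,11],[37,15],[39,0],[43,3],[46,0],[48,11],[50,0]]
[[7,10],[9,15],[14,0],[16,17],[20,20],[24,17],[32,11],[37,15],[39,0],[43,3],[46,0],[48,11],[50,0]]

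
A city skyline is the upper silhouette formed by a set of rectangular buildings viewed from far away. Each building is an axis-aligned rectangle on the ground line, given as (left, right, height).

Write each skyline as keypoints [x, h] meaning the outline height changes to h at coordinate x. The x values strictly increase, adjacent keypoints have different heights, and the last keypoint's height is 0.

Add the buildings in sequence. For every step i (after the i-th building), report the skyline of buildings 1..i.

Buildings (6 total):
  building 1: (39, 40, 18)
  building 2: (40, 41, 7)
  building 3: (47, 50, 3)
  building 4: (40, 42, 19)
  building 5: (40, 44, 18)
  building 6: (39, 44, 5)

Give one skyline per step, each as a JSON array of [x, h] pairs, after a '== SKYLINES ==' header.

== SKYLINES ==
[[39,18],[40,0]]
[[39,18],[40,7],[41,0]]
[[39,18],[40,7],[41,0],[47,3],[50,0]]
[[39,18],[40,19],[42,0],[47,3],[50,0]]
[[39,18],[40,19],[42,18],[44,0],[47,3],[50,0]]
[[39,18],[40,19],[42,18],[44,0],[47,3],[50,0]]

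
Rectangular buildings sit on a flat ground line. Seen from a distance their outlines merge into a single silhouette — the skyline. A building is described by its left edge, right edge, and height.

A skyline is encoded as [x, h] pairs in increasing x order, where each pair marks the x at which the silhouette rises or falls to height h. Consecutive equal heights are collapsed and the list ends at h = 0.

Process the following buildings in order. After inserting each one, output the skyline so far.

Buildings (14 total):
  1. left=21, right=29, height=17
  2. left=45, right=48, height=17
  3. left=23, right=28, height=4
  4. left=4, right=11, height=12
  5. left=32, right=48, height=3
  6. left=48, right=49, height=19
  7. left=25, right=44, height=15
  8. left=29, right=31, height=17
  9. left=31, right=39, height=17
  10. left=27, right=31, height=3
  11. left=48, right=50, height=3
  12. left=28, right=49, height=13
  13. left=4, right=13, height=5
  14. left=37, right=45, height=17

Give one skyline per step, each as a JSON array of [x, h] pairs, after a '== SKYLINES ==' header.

== SKYLINES ==
[[21,17],[29,0]]
[[21,17],[29,0],[45,17],[48,0]]
[[21,17],[29,0],[45,17],[48,0]]
[[4,12],[11,0],[21,17],[29,0],[45,17],[48,0]]
[[4,12],[11,0],[21,17],[29,0],[32,3],[45,17],[48,0]]
[[4,12],[11,0],[21,17],[29,0],[32,3],[45,17],[48,19],[49,0]]
[[4,12],[11,0],[21,17],[29,15],[44,3],[45,17],[48,19],[49,0]]
[[4,12],[11,0],[21,17],[31,15],[44,3],[45,17],[48,19],[49,0]]
[[4,12],[11,0],[21,17],[39,15],[44,3],[45,17],[48,19],[49,0]]
[[4,12],[11,0],[21,17],[39,15],[44,3],[45,17],[48,19],[49,0]]
[[4,12],[11,0],[21,17],[39,15],[44,3],[45,17],[48,19],[49,3],[50,0]]
[[4,12],[11,0],[21,17],[39,15],[44,13],[45,17],[48,19],[49,3],[50,0]]
[[4,12],[11,5],[13,0],[21,17],[39,15],[44,13],[45,17],[48,19],[49,3],[50,0]]
[[4,12],[11,5],[13,0],[21,17],[48,19],[49,3],[50,0]]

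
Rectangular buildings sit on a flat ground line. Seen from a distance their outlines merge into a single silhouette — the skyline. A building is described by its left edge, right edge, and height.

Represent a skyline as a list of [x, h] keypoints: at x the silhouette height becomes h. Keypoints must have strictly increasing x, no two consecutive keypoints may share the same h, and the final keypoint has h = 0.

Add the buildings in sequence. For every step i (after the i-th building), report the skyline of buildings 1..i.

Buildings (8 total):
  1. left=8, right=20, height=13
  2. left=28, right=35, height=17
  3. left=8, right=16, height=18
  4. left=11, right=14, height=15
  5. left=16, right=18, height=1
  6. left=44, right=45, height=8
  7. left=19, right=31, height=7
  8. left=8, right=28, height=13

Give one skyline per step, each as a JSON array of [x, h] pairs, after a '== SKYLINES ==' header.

== SKYLINES ==
[[8,13],[20,0]]
[[8,13],[20,0],[28,17],[35,0]]
[[8,18],[16,13],[20,0],[28,17],[35,0]]
[[8,18],[16,13],[20,0],[28,17],[35,0]]
[[8,18],[16,13],[20,0],[28,17],[35,0]]
[[8,18],[16,13],[20,0],[28,17],[35,0],[44,8],[45,0]]
[[8,18],[16,13],[20,7],[28,17],[35,0],[44,8],[45,0]]
[[8,18],[16,13],[28,17],[35,0],[44,8],[45,0]]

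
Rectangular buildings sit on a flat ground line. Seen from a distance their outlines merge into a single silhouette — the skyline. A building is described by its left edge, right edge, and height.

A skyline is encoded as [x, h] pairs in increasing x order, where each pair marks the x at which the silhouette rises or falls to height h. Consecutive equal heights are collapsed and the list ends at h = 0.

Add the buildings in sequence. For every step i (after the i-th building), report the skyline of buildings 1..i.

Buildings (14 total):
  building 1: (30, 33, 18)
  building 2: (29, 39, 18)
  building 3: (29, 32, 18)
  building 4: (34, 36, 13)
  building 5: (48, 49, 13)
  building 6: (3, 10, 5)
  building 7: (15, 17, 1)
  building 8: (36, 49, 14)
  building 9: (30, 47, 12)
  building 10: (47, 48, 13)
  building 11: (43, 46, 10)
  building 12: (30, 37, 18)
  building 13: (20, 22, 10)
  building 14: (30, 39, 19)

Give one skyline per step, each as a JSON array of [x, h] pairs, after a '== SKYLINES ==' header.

== SKYLINES ==
[[30,18],[33,0]]
[[29,18],[39,0]]
[[29,18],[39,0]]
[[29,18],[39,0]]
[[29,18],[39,0],[48,13],[49,0]]
[[3,5],[10,0],[29,18],[39,0],[48,13],[49,0]]
[[3,5],[10,0],[15,1],[17,0],[29,18],[39,0],[48,13],[49,0]]
[[3,5],[10,0],[15,1],[17,0],[29,18],[39,14],[49,0]]
[[3,5],[10,0],[15,1],[17,0],[29,18],[39,14],[49,0]]
[[3,5],[10,0],[15,1],[17,0],[29,18],[39,14],[49,0]]
[[3,5],[10,0],[15,1],[17,0],[29,18],[39,14],[49,0]]
[[3,5],[10,0],[15,1],[17,0],[29,18],[39,14],[49,0]]
[[3,5],[10,0],[15,1],[17,0],[20,10],[22,0],[29,18],[39,14],[49,0]]
[[3,5],[10,0],[15,1],[17,0],[20,10],[22,0],[29,18],[30,19],[39,14],[49,0]]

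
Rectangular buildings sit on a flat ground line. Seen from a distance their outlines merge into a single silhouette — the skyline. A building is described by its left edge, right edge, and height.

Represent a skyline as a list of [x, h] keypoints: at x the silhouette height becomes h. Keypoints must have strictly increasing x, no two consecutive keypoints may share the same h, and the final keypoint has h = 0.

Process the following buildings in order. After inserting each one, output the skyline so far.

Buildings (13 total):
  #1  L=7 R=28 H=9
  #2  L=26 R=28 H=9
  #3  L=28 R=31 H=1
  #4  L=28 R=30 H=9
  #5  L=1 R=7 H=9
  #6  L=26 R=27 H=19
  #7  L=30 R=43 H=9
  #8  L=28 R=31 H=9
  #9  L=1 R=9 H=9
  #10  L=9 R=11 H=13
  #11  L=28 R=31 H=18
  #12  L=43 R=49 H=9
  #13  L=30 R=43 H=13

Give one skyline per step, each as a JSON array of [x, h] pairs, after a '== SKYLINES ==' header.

== SKYLINES ==
[[7,9],[28,0]]
[[7,9],[28,0]]
[[7,9],[28,1],[31,0]]
[[7,9],[30,1],[31,0]]
[[1,9],[30,1],[31,0]]
[[1,9],[26,19],[27,9],[30,1],[31,0]]
[[1,9],[26,19],[27,9],[43,0]]
[[1,9],[26,19],[27,9],[43,0]]
[[1,9],[26,19],[27,9],[43,0]]
[[1,9],[9,13],[11,9],[26,19],[27,9],[43,0]]
[[1,9],[9,13],[11,9],[26,19],[27,9],[28,18],[31,9],[43,0]]
[[1,9],[9,13],[11,9],[26,19],[27,9],[28,18],[31,9],[49,0]]
[[1,9],[9,13],[11,9],[26,19],[27,9],[28,18],[31,13],[43,9],[49,0]]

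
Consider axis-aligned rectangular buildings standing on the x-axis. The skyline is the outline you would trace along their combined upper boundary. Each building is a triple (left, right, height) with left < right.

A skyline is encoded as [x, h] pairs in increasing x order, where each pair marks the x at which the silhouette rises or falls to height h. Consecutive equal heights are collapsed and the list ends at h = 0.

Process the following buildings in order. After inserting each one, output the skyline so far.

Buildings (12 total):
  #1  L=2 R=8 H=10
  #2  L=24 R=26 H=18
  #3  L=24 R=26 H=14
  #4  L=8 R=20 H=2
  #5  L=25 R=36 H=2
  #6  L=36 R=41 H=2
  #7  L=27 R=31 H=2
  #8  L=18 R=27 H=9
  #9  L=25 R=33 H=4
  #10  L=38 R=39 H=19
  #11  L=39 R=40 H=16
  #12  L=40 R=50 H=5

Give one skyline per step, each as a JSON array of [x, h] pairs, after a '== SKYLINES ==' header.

== SKYLINES ==
[[2,10],[8,0]]
[[2,10],[8,0],[24,18],[26,0]]
[[2,10],[8,0],[24,18],[26,0]]
[[2,10],[8,2],[20,0],[24,18],[26,0]]
[[2,10],[8,2],[20,0],[24,18],[26,2],[36,0]]
[[2,10],[8,2],[20,0],[24,18],[26,2],[41,0]]
[[2,10],[8,2],[20,0],[24,18],[26,2],[41,0]]
[[2,10],[8,2],[18,9],[24,18],[26,9],[27,2],[41,0]]
[[2,10],[8,2],[18,9],[24,18],[26,9],[27,4],[33,2],[41,0]]
[[2,10],[8,2],[18,9],[24,18],[26,9],[27,4],[33,2],[38,19],[39,2],[41,0]]
[[2,10],[8,2],[18,9],[24,18],[26,9],[27,4],[33,2],[38,19],[39,16],[40,2],[41,0]]
[[2,10],[8,2],[18,9],[24,18],[26,9],[27,4],[33,2],[38,19],[39,16],[40,5],[50,0]]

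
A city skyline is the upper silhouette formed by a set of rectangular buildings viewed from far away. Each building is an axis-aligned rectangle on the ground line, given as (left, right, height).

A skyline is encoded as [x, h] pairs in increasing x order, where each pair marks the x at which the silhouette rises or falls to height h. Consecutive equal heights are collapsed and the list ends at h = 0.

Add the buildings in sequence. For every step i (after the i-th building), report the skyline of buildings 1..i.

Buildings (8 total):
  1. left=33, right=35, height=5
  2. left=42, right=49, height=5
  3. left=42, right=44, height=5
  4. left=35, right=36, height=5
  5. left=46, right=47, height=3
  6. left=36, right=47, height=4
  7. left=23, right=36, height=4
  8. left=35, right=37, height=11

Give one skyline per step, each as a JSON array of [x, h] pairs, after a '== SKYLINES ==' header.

== SKYLINES ==
[[33,5],[35,0]]
[[33,5],[35,0],[42,5],[49,0]]
[[33,5],[35,0],[42,5],[49,0]]
[[33,5],[36,0],[42,5],[49,0]]
[[33,5],[36,0],[42,5],[49,0]]
[[33,5],[36,4],[42,5],[49,0]]
[[23,4],[33,5],[36,4],[42,5],[49,0]]
[[23,4],[33,5],[35,11],[37,4],[42,5],[49,0]]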